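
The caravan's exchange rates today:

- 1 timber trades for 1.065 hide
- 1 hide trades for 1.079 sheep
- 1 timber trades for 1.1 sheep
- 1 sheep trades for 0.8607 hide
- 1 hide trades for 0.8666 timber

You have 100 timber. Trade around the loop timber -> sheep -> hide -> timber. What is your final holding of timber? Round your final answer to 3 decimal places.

82.047

100 timber × 1.1 = 110 sheep
110 sheep × 0.8607 = 94.677 hide
94.677 hide × 0.8666 = 82.0470882 timber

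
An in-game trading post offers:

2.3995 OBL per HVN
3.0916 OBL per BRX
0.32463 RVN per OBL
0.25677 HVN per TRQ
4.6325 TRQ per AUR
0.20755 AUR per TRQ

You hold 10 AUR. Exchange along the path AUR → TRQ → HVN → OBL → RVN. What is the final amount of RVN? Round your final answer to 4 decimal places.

10 AUR × 4.6325 = 46.325 TRQ
46.325 TRQ × 0.25677 = 11.89487025 HVN
11.89487025 HVN × 2.3995 = 28.541741164875 OBL
28.541741164875 OBL × 0.32463 = 9.26550543435337125 RVN

9.2655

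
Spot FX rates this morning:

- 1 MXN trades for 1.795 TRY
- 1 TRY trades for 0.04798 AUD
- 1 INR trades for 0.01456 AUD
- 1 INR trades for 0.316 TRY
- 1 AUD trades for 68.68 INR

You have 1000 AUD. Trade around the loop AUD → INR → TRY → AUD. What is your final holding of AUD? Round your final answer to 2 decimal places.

1000 AUD × 68.68 = 68680 INR
68680 INR × 0.316 = 21702.88 TRY
21702.88 TRY × 0.04798 = 1041.3041824 AUD

1041.30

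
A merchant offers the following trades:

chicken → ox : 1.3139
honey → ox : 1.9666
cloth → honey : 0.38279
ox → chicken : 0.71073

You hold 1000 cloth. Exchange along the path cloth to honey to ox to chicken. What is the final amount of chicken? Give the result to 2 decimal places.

1000 cloth × 0.38279 = 382.79 honey
382.79 honey × 1.9666 = 752.794814 ox
752.794814 ox × 0.71073 = 535.03385815422 chicken

535.03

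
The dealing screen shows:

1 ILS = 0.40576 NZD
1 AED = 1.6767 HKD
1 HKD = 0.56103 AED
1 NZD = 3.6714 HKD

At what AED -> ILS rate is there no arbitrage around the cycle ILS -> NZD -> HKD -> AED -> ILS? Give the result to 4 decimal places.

1.1965

Known legs of the cycle: 0.40576 × 3.6714 × 0.56103 = 0.83577046632192
For no arbitrage the full-cycle product must be 1, so the missing rate is 1 / 0.83577046632192 ≈ 1.196501.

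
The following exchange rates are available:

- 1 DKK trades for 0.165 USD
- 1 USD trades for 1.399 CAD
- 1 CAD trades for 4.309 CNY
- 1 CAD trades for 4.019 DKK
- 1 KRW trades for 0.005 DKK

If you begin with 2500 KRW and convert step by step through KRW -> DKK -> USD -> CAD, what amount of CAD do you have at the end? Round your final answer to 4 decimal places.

2.8854

2500 KRW × 0.005 = 12.5 DKK
12.5 DKK × 0.165 = 2.0625 USD
2.0625 USD × 1.399 = 2.8854375 CAD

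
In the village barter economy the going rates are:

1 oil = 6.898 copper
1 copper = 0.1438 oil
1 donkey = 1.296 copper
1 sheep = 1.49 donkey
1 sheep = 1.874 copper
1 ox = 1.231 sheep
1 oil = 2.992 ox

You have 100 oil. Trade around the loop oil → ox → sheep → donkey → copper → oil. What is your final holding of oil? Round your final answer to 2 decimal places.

102.28

100 oil × 2.992 = 299.2 ox
299.2 ox × 1.231 = 368.3152 sheep
368.3152 sheep × 1.49 = 548.789648 donkey
548.789648 donkey × 1.296 = 711.231383808 copper
711.231383808 copper × 0.1438 = 102.2750729915904 oil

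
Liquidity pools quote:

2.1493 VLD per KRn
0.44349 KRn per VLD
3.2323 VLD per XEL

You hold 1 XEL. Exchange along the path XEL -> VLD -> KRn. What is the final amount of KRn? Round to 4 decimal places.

1 XEL × 3.2323 = 3.2323 VLD
3.2323 VLD × 0.44349 = 1.433492727 KRn

1.4335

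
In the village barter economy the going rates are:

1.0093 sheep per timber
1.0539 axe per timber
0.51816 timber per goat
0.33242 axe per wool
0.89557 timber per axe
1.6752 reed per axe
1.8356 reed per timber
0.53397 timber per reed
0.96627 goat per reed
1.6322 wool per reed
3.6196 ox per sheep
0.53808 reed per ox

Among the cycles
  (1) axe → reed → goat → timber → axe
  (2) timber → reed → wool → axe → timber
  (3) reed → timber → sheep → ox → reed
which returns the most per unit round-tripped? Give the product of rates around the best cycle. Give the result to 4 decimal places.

(1) 1.6752 × 0.96627 × 0.51816 × 1.0539 = 0.88395
(2) 1.8356 × 1.6322 × 0.33242 × 0.89557 = 0.89195
(3) 0.53397 × 1.0093 × 3.6196 × 0.53808 = 1.04965
Highest is cycle (3) at 1.0497 (>1, arbitrage).

1.0497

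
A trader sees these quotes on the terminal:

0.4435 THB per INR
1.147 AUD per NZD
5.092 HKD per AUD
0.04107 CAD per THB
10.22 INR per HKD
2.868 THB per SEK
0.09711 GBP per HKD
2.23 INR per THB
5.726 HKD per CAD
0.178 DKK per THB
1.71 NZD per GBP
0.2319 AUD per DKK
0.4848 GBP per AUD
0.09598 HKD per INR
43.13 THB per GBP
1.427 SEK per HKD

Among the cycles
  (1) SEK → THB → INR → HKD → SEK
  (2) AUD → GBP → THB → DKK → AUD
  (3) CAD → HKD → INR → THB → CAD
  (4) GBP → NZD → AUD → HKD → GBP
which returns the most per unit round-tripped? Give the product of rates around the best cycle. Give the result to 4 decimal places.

(1) 2.868 × 2.23 × 0.09598 × 1.427 = 0.87597
(2) 0.4848 × 43.13 × 0.178 × 0.2319 = 0.86310
(3) 5.726 × 10.22 × 0.4435 × 0.04107 = 1.06591
(4) 1.71 × 1.147 × 5.092 × 0.09711 = 0.96987
Highest is cycle (3) at 1.0659 (>1, arbitrage).

1.0659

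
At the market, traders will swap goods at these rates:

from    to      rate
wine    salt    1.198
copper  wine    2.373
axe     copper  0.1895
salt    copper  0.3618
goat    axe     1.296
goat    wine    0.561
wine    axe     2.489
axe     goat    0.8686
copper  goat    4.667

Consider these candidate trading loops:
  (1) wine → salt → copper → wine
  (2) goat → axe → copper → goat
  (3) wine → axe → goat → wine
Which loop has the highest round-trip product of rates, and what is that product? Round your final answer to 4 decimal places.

1.2129

(1) 1.198 × 0.3618 × 2.373 = 1.02854
(2) 1.296 × 0.1895 × 4.667 = 1.14618
(3) 2.489 × 0.8686 × 0.561 = 1.21285
Highest is cycle (3) at 1.2129 (>1, arbitrage).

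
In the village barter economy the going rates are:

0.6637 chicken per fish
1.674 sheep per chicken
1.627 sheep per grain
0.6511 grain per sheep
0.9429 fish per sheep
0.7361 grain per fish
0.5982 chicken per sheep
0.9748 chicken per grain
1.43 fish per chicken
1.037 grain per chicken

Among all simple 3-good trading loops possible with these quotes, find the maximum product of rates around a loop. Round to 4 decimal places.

1.1292

fish→grain→sheep→fish: 0.7361 × 1.627 × 0.9429 = 1.12925
grain→chicken→sheep→grain: 0.9748 × 1.674 × 0.6511 = 1.06247
fish→chicken→sheep→fish: 0.6637 × 1.674 × 0.9429 = 1.04759
fish→grain→chicken→fish: 0.7361 × 0.9748 × 1.43 = 1.02610
grain→sheep→chicken→grain: 1.627 × 0.5982 × 1.037 = 1.00928
Maximum is fish→grain→sheep→fish at 1.1292; arbitrage exists.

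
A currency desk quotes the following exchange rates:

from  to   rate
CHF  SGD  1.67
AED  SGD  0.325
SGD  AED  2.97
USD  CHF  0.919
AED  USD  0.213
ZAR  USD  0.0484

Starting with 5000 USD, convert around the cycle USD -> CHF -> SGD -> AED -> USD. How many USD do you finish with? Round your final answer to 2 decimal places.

5000 USD × 0.919 = 4595 CHF
4595 CHF × 1.67 = 7673.65 SGD
7673.65 SGD × 2.97 = 22790.7405 AED
22790.7405 AED × 0.213 = 4854.4277265 USD

4854.43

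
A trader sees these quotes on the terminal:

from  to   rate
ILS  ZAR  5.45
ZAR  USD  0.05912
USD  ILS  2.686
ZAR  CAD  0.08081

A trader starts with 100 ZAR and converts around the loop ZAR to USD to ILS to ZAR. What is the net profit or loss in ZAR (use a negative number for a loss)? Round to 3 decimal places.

100 ZAR × 0.05912 = 5.912 USD
5.912 USD × 2.686 = 15.879632 ILS
15.879632 ILS × 5.45 = 86.5439944 ZAR
Net change: 86.5439944 − 100 = -13.4560056 ZAR

-13.456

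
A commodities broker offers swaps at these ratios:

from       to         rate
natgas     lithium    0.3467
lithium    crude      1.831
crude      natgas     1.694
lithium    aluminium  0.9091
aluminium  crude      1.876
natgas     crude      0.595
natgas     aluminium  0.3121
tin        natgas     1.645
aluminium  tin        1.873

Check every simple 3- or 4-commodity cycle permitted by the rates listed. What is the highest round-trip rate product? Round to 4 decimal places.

lithium→crude→natgas→lithium: 1.831 × 1.694 × 0.3467 = 1.07536
lithium→aluminium→crude→natgas→lithium: 0.9091 × 1.876 × 1.694 × 0.3467 = 1.00164
crude→natgas→aluminium→crude: 1.694 × 0.3121 × 1.876 = 0.99184
lithium→aluminium→tin→natgas→lithium: 0.9091 × 1.873 × 1.645 × 0.3467 = 0.97111
natgas→aluminium→tin→natgas: 0.3121 × 1.873 × 1.645 = 0.96161
Maximum is lithium→crude→natgas→lithium at 1.0754; arbitrage exists.

1.0754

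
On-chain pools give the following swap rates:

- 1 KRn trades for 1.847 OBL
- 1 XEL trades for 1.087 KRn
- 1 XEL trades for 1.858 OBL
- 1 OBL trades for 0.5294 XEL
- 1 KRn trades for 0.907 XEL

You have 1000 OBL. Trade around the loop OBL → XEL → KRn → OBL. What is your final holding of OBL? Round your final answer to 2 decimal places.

1000 OBL × 0.5294 = 529.4 XEL
529.4 XEL × 1.087 = 575.4578 KRn
575.4578 KRn × 1.847 = 1062.8705566 OBL

1062.87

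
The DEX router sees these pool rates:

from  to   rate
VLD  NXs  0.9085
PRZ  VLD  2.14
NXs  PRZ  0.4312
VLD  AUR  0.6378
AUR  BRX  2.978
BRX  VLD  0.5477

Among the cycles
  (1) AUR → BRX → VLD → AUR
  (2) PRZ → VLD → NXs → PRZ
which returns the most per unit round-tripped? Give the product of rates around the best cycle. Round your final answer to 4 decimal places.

1.0403

(1) 2.978 × 0.5477 × 0.6378 = 1.04028
(2) 2.14 × 0.9085 × 0.4312 = 0.83833
Highest is cycle (1) at 1.0403 (>1, arbitrage).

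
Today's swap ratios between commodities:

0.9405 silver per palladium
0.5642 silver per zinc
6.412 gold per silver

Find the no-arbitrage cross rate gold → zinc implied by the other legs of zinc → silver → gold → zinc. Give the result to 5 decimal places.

0.27642

Known legs of the cycle: 0.5642 × 6.412 = 3.6176504
For no arbitrage the full-cycle product must be 1, so the missing rate is 1 / 3.6176504 ≈ 0.2764225.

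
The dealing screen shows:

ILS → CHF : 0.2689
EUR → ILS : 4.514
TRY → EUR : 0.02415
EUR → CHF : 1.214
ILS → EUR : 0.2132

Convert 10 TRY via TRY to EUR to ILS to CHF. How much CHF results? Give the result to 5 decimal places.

0.29314

10 TRY × 0.02415 = 0.2415 EUR
0.2415 EUR × 4.514 = 1.090131 ILS
1.090131 ILS × 0.2689 = 0.2931362259 CHF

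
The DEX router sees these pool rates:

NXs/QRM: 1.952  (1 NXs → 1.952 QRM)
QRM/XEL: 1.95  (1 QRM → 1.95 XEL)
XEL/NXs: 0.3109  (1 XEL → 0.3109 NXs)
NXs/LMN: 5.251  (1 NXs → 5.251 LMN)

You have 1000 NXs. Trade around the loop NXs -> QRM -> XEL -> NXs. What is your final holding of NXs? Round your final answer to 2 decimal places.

1183.41

1000 NXs × 1.952 = 1952 QRM
1952 QRM × 1.95 = 3806.4 XEL
3806.4 XEL × 0.3109 = 1183.40976 NXs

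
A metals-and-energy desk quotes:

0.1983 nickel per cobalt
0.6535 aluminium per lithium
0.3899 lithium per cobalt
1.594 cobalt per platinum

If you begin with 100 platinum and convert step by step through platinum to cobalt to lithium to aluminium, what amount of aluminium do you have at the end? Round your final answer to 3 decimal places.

100 platinum × 1.594 = 159.4 cobalt
159.4 cobalt × 0.3899 = 62.15006 lithium
62.15006 lithium × 0.6535 = 40.61506421 aluminium

40.615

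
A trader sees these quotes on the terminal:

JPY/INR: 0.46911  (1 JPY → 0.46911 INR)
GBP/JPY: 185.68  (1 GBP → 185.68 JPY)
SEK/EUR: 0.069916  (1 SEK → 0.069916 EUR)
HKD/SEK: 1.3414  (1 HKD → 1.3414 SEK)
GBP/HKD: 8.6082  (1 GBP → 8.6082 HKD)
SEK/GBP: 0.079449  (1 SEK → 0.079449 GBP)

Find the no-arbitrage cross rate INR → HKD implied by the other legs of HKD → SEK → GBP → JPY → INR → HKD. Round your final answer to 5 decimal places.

0.10772

Known legs of the cycle: 1.3414 × 0.079449 × 185.68 × 0.46911 = 9.28296163494638928
For no arbitrage the full-cycle product must be 1, so the missing rate is 1 / 9.28296163494638928 ≈ 0.1077242.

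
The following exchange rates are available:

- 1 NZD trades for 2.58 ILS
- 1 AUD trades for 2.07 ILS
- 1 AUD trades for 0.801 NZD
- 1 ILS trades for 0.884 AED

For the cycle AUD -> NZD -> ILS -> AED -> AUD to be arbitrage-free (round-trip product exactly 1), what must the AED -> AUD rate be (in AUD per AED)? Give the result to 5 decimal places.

Known legs of the cycle: 0.801 × 2.58 × 0.884 = 1.82685672
For no arbitrage the full-cycle product must be 1, so the missing rate is 1 / 1.82685672 ≈ 0.5473883.

0.54739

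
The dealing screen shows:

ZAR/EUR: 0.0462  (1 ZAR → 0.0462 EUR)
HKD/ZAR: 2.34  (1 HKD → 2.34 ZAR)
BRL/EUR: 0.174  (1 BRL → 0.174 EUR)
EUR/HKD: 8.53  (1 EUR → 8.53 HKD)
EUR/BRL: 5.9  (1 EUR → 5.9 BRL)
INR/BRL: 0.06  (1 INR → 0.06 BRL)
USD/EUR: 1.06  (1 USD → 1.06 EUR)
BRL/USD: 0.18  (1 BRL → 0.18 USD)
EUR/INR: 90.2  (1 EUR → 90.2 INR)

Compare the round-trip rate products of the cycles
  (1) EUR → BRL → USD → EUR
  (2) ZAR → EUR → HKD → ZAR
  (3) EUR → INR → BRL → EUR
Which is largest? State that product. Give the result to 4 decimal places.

(1) 5.9 × 0.18 × 1.06 = 1.12572
(2) 0.0462 × 8.53 × 2.34 = 0.92216
(3) 90.2 × 0.06 × 0.174 = 0.94169
Highest is cycle (1) at 1.1257 (>1, arbitrage).

1.1257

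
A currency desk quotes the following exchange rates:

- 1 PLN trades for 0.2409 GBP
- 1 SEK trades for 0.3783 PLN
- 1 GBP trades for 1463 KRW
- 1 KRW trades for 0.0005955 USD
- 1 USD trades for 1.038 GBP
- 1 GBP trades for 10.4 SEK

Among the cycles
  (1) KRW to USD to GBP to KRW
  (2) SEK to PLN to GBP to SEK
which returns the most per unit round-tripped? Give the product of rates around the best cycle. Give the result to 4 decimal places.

(1) 0.0005955 × 1.038 × 1463 = 0.90432
(2) 0.3783 × 0.2409 × 10.4 = 0.94778
Highest is cycle (2) at 0.9478 (≤1, no arbitrage).

0.9478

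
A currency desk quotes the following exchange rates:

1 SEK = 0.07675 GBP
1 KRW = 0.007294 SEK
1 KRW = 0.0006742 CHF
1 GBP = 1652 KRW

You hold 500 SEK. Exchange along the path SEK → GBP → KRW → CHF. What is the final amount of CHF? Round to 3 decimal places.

500 SEK × 0.07675 = 38.375 GBP
38.375 GBP × 1652 = 63395.5 KRW
63395.5 KRW × 0.0006742 = 42.7412461 CHF

42.741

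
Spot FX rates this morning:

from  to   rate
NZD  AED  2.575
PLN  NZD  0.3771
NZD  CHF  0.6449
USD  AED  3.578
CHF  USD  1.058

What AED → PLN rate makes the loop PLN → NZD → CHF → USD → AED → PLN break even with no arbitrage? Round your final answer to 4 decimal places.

1.0862

Known legs of the cycle: 0.3771 × 0.6449 × 1.058 × 3.578 = 0.92060835764796
For no arbitrage the full-cycle product must be 1, so the missing rate is 1 / 0.92060835764796 ≈ 1.086238.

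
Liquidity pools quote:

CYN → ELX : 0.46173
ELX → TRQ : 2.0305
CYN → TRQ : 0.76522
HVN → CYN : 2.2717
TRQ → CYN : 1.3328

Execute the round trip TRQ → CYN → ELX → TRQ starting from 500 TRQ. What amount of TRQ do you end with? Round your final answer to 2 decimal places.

624.78

500 TRQ × 1.3328 = 666.4 CYN
666.4 CYN × 0.46173 = 307.696872 ELX
307.696872 ELX × 2.0305 = 624.778498596 TRQ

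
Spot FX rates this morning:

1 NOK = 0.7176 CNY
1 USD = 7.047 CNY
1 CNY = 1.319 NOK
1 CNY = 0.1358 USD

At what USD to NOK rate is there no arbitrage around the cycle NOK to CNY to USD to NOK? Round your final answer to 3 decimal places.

10.262

Known legs of the cycle: 0.7176 × 0.1358 = 0.09745008
For no arbitrage the full-cycle product must be 1, so the missing rate is 1 / 0.09745008 ≈ 10.26166.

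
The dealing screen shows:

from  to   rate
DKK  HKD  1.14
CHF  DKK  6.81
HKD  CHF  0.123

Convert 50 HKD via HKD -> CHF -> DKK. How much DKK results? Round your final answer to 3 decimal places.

50 HKD × 0.123 = 6.15 CHF
6.15 CHF × 6.81 = 41.8815 DKK

41.882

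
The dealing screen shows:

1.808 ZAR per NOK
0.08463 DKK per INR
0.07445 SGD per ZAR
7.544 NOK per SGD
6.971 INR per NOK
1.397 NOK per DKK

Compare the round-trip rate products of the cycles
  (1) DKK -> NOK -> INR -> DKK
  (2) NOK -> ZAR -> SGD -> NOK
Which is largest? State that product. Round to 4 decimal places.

1.0155

(1) 1.397 × 6.971 × 0.08463 = 0.82417
(2) 1.808 × 0.07445 × 7.544 = 1.01546
Highest is cycle (2) at 1.0155 (>1, arbitrage).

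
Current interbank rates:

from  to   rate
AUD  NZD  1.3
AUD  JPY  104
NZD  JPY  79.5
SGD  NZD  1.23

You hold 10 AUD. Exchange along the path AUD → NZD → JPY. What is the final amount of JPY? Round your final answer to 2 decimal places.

10 AUD × 1.3 = 13 NZD
13 NZD × 79.5 = 1033.5 JPY

1033.50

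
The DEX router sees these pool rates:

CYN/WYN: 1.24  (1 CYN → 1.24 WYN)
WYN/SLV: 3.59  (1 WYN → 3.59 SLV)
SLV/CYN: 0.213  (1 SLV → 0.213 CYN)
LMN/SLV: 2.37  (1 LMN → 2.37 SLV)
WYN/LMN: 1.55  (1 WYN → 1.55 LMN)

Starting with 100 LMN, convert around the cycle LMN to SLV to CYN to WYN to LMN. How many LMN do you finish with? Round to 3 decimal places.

97.024

100 LMN × 2.37 = 237 SLV
237 SLV × 0.213 = 50.481 CYN
50.481 CYN × 1.24 = 62.59644 WYN
62.59644 WYN × 1.55 = 97.024482 LMN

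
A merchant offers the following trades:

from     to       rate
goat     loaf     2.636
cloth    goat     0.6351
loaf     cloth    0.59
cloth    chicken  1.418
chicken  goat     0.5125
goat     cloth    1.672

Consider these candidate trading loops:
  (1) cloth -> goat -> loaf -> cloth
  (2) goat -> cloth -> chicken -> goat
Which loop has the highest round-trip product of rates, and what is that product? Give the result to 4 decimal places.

(1) 0.6351 × 2.636 × 0.59 = 0.98773
(2) 1.672 × 1.418 × 0.5125 = 1.21508
Highest is cycle (2) at 1.2151 (>1, arbitrage).

1.2151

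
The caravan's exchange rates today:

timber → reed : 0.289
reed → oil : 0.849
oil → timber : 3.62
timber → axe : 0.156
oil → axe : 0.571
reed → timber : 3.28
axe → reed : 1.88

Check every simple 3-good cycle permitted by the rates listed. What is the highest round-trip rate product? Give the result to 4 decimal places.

reed→timber→axe→reed: 3.28 × 0.156 × 1.88 = 0.96196
reed→oil→axe→reed: 0.849 × 0.571 × 1.88 = 0.91138
reed→oil→timber→reed: 0.849 × 3.62 × 0.289 = 0.88821
Maximum is reed→timber→axe→reed at 0.9620; no arbitrage — every cycle loses value.

0.9620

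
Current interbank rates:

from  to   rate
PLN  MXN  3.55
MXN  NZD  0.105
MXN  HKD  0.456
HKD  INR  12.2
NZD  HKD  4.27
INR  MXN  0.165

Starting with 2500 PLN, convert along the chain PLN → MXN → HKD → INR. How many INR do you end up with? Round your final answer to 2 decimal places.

49373.40

2500 PLN × 3.55 = 8875 MXN
8875 MXN × 0.456 = 4047 HKD
4047 HKD × 12.2 = 49373.4 INR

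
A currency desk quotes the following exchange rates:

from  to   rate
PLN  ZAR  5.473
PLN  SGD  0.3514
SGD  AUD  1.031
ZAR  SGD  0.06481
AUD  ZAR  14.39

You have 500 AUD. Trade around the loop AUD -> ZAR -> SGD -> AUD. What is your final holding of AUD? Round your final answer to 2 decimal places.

480.76

500 AUD × 14.39 = 7195 ZAR
7195 ZAR × 0.06481 = 466.30795 SGD
466.30795 SGD × 1.031 = 480.76349645 AUD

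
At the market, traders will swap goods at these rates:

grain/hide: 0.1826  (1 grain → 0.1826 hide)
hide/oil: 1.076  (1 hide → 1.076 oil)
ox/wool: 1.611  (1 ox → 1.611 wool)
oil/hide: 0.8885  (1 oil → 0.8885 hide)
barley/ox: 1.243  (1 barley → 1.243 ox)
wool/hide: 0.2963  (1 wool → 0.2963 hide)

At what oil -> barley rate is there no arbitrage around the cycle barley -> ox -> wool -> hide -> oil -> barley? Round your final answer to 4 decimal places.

1.5664

Known legs of the cycle: 1.243 × 1.611 × 0.2963 × 1.076 = 0.6384260388924
For no arbitrage the full-cycle product must be 1, so the missing rate is 1 / 0.6384260388924 ≈ 1.566352.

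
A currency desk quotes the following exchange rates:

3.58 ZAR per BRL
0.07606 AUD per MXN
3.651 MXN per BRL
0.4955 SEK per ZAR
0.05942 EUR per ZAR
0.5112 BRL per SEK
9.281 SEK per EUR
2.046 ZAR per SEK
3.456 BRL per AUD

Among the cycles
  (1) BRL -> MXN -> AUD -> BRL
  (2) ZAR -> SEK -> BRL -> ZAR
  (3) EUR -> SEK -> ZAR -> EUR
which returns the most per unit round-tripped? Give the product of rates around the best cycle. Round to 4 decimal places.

1.1283

(1) 3.651 × 0.07606 × 3.456 = 0.95971
(2) 0.4955 × 0.5112 × 3.58 = 0.90681
(3) 9.281 × 2.046 × 0.05942 = 1.12832
Highest is cycle (3) at 1.1283 (>1, arbitrage).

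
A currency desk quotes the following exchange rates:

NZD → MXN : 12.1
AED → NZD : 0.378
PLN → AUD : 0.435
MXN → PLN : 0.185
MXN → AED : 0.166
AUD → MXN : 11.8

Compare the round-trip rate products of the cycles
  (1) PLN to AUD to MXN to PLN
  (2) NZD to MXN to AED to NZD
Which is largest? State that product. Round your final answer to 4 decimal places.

0.9496

(1) 0.435 × 11.8 × 0.185 = 0.94961
(2) 12.1 × 0.166 × 0.378 = 0.75925
Highest is cycle (1) at 0.9496 (≤1, no arbitrage).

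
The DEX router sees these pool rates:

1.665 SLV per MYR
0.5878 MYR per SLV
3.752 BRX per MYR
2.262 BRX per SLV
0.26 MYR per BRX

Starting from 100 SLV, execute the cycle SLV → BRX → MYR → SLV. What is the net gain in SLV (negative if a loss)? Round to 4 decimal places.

-2.0780

100 SLV × 2.262 = 226.2 BRX
226.2 BRX × 0.26 = 58.812 MYR
58.812 MYR × 1.665 = 97.92198 SLV
Net change: 97.92198 − 100 = -2.07802 SLV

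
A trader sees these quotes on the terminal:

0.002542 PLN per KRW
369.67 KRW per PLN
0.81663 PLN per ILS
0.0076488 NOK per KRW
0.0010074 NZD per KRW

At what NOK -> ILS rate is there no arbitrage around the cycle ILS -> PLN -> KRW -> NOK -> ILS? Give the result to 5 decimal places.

Known legs of the cycle: 0.81663 × 369.67 × 0.0076488 = 2.30904737223048
For no arbitrage the full-cycle product must be 1, so the missing rate is 1 / 2.30904737223048 ≈ 0.4330790.

0.43308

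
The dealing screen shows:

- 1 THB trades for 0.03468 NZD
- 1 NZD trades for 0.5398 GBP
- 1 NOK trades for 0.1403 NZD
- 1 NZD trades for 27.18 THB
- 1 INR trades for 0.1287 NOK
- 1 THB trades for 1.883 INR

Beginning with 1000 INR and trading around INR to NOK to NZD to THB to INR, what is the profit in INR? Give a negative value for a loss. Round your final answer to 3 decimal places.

-75.864

1000 INR × 0.1287 = 128.7 NOK
128.7 NOK × 0.1403 = 18.05661 NZD
18.05661 NZD × 27.18 = 490.7786598 THB
490.7786598 THB × 1.883 = 924.1362164034 INR
Net change: 924.1362164034 − 1000 = -75.8637835966 INR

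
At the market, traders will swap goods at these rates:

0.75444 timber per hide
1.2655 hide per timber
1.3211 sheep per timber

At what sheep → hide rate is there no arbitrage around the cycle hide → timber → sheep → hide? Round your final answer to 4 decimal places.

1.0033

Known legs of the cycle: 0.75444 × 1.3211 = 0.996690684
For no arbitrage the full-cycle product must be 1, so the missing rate is 1 / 0.996690684 ≈ 1.003320.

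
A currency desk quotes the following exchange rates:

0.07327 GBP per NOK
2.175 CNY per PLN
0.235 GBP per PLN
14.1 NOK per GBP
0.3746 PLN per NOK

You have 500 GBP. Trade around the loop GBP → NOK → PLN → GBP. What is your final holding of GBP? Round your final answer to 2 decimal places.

620.62

500 GBP × 14.1 = 7050 NOK
7050 NOK × 0.3746 = 2640.93 PLN
2640.93 PLN × 0.235 = 620.61855 GBP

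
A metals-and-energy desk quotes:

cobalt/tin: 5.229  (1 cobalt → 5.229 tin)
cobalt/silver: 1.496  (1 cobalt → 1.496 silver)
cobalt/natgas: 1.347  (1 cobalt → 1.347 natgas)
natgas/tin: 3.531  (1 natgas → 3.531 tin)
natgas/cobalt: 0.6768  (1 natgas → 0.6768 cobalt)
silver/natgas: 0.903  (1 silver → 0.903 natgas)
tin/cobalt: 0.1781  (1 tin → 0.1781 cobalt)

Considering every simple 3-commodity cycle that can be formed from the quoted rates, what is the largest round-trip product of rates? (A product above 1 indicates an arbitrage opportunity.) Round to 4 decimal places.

silver→natgas→cobalt→silver: 0.903 × 0.6768 × 1.496 = 0.91428
tin→cobalt→natgas→tin: 0.1781 × 1.347 × 3.531 = 0.84709
Maximum is silver→natgas→cobalt→silver at 0.9143; no arbitrage — every cycle loses value.

0.9143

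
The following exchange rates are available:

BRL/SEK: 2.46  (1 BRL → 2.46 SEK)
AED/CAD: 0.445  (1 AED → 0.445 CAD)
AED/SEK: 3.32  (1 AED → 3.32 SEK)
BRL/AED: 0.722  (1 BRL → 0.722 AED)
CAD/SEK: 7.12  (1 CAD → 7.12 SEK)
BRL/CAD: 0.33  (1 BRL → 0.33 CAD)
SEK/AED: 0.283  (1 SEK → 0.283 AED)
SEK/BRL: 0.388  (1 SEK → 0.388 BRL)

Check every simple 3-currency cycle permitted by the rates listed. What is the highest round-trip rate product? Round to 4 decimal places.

0.9301

AED→SEK→BRL→AED: 3.32 × 0.388 × 0.722 = 0.93005
BRL→CAD→SEK→BRL: 0.33 × 7.12 × 0.388 = 0.91164
AED→CAD→SEK→AED: 0.445 × 7.12 × 0.283 = 0.89666
Maximum is AED→SEK→BRL→AED at 0.9301; no arbitrage — every cycle loses value.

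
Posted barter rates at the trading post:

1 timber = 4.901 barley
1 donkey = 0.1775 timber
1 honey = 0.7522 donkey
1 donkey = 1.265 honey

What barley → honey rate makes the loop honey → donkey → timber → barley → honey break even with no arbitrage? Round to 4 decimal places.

Known legs of the cycle: 0.7522 × 0.1775 × 4.901 = 0.6543594655
For no arbitrage the full-cycle product must be 1, so the missing rate is 1 / 0.6543594655 ≈ 1.528212.

1.5282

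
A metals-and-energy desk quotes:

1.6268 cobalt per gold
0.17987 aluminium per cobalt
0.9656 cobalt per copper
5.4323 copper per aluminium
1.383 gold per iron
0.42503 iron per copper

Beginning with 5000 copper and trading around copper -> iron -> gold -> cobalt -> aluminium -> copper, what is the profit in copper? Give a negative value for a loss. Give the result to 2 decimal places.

5000 copper × 0.42503 = 2125.15 iron
2125.15 iron × 1.383 = 2939.08245 gold
2939.08245 gold × 1.6268 = 4781.29932966 cobalt
4781.29932966 cobalt × 0.17987 = 860.0123104259442 aluminium
860.0123104259442 aluminium × 5.4323 = 4671.84487392685667766 copper
Net change: 4671.84487392685667766 − 5000 = -328.15512607314332234 copper

-328.16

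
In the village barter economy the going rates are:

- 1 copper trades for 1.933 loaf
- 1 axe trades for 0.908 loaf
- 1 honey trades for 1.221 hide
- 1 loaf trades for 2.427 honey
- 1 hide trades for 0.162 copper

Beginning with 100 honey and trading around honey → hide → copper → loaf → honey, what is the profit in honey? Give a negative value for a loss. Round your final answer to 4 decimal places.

100 honey × 1.221 = 122.1 hide
122.1 hide × 0.162 = 19.7802 copper
19.7802 copper × 1.933 = 38.2351266 loaf
38.2351266 loaf × 2.427 = 92.7966522582 honey
Net change: 92.7966522582 − 100 = -7.2033477418 honey

-7.2033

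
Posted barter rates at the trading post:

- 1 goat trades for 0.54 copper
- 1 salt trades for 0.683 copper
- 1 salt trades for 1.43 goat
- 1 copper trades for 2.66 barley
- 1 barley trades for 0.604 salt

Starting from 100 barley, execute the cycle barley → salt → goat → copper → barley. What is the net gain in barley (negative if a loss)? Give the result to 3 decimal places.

24.065

100 barley × 0.604 = 60.4 salt
60.4 salt × 1.43 = 86.372 goat
86.372 goat × 0.54 = 46.64088 copper
46.64088 copper × 2.66 = 124.0647408 barley
Net change: 124.0647408 − 100 = 24.0647408 barley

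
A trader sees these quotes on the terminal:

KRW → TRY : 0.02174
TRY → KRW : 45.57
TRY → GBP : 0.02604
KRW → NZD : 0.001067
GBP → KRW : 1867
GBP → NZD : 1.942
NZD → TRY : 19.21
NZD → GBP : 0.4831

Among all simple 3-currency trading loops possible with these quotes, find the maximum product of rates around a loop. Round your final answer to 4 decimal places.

TRY→GBP→KRW→TRY: 0.02604 × 1867 × 0.02174 = 1.05693
TRY→GBP→NZD→TRY: 0.02604 × 1.942 × 19.21 = 0.97144
NZD→GBP→KRW→NZD: 0.4831 × 1867 × 0.001067 = 0.96238
TRY→KRW→NZD→TRY: 45.57 × 0.001067 × 19.21 = 0.93405
Maximum is TRY→GBP→KRW→TRY at 1.0569; arbitrage exists.

1.0569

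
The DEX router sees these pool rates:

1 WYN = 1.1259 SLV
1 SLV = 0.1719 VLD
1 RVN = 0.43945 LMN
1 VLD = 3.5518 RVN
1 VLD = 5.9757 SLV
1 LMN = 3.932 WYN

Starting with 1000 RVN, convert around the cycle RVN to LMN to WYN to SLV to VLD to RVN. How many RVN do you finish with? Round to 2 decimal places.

1187.81

1000 RVN × 0.43945 = 439.45 LMN
439.45 LMN × 3.932 = 1727.9174 WYN
1727.9174 WYN × 1.1259 = 1945.46220066 SLV
1945.46220066 SLV × 0.1719 = 334.424952293454 VLD
334.424952293454 VLD × 3.5518 = 1187.8105455558899172 RVN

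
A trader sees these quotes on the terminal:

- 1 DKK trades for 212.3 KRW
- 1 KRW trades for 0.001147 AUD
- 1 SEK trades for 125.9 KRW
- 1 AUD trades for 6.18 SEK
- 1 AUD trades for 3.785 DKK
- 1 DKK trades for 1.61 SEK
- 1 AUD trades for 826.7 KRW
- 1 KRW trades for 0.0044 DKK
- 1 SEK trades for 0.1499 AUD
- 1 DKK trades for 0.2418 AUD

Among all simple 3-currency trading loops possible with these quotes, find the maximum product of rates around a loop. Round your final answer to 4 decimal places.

0.9217

AUD→DKK→KRW→AUD: 3.785 × 212.3 × 0.001147 = 0.92168
AUD→DKK→SEK→AUD: 3.785 × 1.61 × 0.1499 = 0.91347
AUD→SEK→KRW→AUD: 6.18 × 125.9 × 0.001147 = 0.89244
DKK→SEK→KRW→DKK: 1.61 × 125.9 × 0.0044 = 0.89188
AUD→KRW→DKK→AUD: 826.7 × 0.0044 × 0.2418 = 0.87954
Maximum is AUD→DKK→KRW→AUD at 0.9217; no arbitrage — every cycle loses value.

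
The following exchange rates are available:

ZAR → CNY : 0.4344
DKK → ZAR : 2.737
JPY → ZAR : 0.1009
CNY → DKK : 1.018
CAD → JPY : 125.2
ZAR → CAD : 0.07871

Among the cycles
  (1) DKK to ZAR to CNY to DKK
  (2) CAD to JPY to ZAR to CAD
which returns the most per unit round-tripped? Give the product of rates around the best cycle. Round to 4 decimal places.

(1) 2.737 × 0.4344 × 1.018 = 1.21035
(2) 125.2 × 0.1009 × 0.07871 = 0.99432
Highest is cycle (1) at 1.2104 (>1, arbitrage).

1.2104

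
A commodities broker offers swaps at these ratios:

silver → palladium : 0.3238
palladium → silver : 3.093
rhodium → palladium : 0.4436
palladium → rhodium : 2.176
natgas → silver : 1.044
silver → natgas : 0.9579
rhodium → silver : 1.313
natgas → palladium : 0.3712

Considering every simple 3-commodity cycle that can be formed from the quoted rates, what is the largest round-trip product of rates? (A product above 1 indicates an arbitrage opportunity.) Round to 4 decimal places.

1.0998

natgas→palladium→silver→natgas: 0.3712 × 3.093 × 0.9579 = 1.09979
rhodium→silver→palladium→rhodium: 1.313 × 0.3238 × 2.176 = 0.92513
Maximum is natgas→palladium→silver→natgas at 1.0998; arbitrage exists.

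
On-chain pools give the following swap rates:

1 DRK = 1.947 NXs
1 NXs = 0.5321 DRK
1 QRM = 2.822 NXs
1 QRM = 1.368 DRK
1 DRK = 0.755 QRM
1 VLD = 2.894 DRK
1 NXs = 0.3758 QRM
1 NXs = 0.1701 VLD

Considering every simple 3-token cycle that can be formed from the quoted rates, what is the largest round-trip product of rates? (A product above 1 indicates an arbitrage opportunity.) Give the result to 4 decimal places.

1.1337

DRK→QRM→NXs→DRK: 0.755 × 2.822 × 0.5321 = 1.13370
DRK→NXs→QRM→DRK: 1.947 × 0.3758 × 1.368 = 1.00094
DRK→NXs→VLD→DRK: 1.947 × 0.1701 × 2.894 = 0.95845
Maximum is DRK→QRM→NXs→DRK at 1.1337; arbitrage exists.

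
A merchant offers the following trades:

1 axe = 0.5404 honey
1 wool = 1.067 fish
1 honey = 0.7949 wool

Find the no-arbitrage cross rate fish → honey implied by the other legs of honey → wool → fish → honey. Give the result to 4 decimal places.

Known legs of the cycle: 0.7949 × 1.067 = 0.8481583
For no arbitrage the full-cycle product must be 1, so the missing rate is 1 / 0.8481583 ≈ 1.179025.

1.1790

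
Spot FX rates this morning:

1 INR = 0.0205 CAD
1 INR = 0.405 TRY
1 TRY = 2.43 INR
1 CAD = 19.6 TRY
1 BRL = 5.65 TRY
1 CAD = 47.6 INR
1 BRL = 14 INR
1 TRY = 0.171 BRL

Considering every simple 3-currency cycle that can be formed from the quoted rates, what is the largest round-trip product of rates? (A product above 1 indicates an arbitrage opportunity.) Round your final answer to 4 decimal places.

TRY→INR→CAD→TRY: 2.43 × 0.0205 × 19.6 = 0.97637
TRY→BRL→INR→TRY: 0.171 × 14 × 0.405 = 0.96957
Maximum is TRY→INR→CAD→TRY at 0.9764; no arbitrage — every cycle loses value.

0.9764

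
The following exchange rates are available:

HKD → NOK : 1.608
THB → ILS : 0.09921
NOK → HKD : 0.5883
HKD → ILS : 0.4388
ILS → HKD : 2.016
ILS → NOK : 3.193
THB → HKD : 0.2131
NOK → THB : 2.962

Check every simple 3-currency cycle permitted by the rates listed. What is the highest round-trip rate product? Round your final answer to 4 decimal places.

HKD→NOK→THB→HKD: 1.608 × 2.962 × 0.2131 = 1.01497
THB→ILS→NOK→THB: 0.09921 × 3.193 × 2.962 = 0.93830
HKD→ILS→NOK→HKD: 0.4388 × 3.193 × 0.5883 = 0.82426
Maximum is HKD→NOK→THB→HKD at 1.0150; arbitrage exists.

1.0150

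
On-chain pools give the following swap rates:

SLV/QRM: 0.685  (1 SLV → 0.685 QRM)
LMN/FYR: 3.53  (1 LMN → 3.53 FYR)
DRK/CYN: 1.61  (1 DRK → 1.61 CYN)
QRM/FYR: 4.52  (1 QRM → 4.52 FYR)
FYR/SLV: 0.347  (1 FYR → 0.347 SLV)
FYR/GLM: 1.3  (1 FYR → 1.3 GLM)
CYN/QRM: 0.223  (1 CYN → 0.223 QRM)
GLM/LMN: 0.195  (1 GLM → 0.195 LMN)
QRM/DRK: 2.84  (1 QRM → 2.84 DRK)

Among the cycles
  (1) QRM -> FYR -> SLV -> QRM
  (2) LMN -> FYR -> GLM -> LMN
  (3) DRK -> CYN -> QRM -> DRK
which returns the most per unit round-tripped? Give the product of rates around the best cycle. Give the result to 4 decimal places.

1.0744

(1) 4.52 × 0.347 × 0.685 = 1.07438
(2) 3.53 × 1.3 × 0.195 = 0.89486
(3) 1.61 × 0.223 × 2.84 = 1.01965
Highest is cycle (1) at 1.0744 (>1, arbitrage).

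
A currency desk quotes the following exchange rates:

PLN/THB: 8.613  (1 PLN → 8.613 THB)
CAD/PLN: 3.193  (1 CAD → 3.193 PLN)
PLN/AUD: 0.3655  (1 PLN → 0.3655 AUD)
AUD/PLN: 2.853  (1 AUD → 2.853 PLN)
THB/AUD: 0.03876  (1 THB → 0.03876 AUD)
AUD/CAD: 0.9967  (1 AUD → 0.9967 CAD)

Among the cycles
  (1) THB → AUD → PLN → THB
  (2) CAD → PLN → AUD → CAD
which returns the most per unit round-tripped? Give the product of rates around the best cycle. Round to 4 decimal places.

(1) 0.03876 × 2.853 × 8.613 = 0.95245
(2) 3.193 × 0.3655 × 0.9967 = 1.16319
Highest is cycle (2) at 1.1632 (>1, arbitrage).

1.1632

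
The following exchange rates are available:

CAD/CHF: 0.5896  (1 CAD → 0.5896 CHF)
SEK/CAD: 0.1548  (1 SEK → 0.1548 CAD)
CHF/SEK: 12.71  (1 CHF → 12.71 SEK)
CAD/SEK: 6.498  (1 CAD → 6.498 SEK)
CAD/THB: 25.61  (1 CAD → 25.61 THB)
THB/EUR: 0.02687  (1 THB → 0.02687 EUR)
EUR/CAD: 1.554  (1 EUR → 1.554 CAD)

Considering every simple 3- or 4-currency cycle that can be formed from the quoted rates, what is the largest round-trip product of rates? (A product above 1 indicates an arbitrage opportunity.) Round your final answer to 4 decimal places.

CHF→SEK→CAD→CHF: 12.71 × 0.1548 × 0.5896 = 1.16004
EUR→CAD→THB→EUR: 1.554 × 25.61 × 0.02687 = 1.06937
Maximum is CHF→SEK→CAD→CHF at 1.1600; arbitrage exists.

1.1600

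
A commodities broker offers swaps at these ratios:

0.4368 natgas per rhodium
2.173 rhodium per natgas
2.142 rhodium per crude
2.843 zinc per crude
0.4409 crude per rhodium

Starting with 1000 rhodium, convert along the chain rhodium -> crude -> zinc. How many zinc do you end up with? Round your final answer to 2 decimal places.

1000 rhodium × 0.4409 = 440.9 crude
440.9 crude × 2.843 = 1253.4787 zinc

1253.48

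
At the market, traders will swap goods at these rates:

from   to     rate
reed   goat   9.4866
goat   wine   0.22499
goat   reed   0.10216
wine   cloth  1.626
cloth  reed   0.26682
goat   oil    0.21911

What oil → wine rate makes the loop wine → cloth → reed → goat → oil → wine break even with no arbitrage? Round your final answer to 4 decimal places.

1.1089

Known legs of the cycle: 1.626 × 0.26682 × 9.4866 × 0.21911 = 0.90180306909103032
For no arbitrage the full-cycle product must be 1, so the missing rate is 1 / 0.90180306909103032 ≈ 1.108890.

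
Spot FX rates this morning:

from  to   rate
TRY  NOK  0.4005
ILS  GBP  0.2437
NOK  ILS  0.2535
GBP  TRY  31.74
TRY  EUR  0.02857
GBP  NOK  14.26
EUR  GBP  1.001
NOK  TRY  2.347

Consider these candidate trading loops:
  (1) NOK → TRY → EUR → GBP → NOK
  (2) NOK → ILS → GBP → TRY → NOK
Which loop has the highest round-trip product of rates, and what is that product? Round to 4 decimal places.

(1) 2.347 × 0.02857 × 1.001 × 14.26 = 0.95714
(2) 0.2535 × 0.2437 × 31.74 × 0.4005 = 0.78531
Highest is cycle (1) at 0.9571 (≤1, no arbitrage).

0.9571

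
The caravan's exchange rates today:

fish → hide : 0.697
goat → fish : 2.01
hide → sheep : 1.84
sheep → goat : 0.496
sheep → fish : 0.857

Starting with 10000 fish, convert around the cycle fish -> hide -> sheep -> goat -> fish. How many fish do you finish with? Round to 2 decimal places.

10000 fish × 0.697 = 6970 hide
6970 hide × 1.84 = 12824.8 sheep
12824.8 sheep × 0.496 = 6361.1008 goat
6361.1008 goat × 2.01 = 12785.812608 fish

12785.81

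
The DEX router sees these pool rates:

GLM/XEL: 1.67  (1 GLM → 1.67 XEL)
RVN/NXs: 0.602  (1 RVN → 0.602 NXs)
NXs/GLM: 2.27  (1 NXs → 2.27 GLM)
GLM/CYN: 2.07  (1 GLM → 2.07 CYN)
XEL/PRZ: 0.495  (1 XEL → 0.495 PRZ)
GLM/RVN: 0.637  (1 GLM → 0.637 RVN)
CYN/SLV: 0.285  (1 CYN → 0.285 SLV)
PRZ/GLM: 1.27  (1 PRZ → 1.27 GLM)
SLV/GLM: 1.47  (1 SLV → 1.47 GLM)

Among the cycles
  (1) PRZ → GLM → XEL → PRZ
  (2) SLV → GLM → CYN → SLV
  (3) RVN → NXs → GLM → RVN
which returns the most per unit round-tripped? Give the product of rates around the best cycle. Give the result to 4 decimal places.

(1) 1.27 × 1.67 × 0.495 = 1.04985
(2) 1.47 × 2.07 × 0.285 = 0.86723
(3) 0.602 × 2.27 × 0.637 = 0.87049
Highest is cycle (1) at 1.0498 (>1, arbitrage).

1.0498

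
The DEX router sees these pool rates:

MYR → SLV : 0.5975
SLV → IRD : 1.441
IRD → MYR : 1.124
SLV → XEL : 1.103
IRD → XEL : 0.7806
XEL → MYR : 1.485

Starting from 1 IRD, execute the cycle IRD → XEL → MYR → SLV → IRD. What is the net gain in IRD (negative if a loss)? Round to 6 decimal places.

-0.001939

1 IRD × 0.7806 = 0.7806 XEL
0.7806 XEL × 1.485 = 1.159191 MYR
1.159191 MYR × 0.5975 = 0.6926166225 SLV
0.6926166225 SLV × 1.441 = 0.9980605530225 IRD
Net change: 0.9980605530225 − 1 = -0.0019394469775 IRD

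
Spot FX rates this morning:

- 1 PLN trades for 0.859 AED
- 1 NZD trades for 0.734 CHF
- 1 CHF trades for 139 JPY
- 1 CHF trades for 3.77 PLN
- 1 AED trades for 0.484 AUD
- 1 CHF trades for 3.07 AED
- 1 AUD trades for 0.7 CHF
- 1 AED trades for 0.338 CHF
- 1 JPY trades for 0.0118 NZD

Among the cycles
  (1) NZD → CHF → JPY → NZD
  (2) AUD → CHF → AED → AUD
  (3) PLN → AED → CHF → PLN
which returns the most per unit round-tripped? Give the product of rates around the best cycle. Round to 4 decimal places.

1.2039

(1) 0.734 × 139 × 0.0118 = 1.20391
(2) 0.7 × 3.07 × 0.484 = 1.04012
(3) 0.859 × 0.338 × 3.77 = 1.09459
Highest is cycle (1) at 1.2039 (>1, arbitrage).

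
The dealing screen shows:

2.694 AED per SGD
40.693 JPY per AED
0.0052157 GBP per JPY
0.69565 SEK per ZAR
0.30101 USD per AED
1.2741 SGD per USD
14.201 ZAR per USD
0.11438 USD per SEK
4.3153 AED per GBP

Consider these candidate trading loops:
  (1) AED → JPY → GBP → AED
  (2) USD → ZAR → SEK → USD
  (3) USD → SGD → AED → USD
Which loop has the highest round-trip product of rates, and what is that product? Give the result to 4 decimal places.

1.1300

(1) 40.693 × 0.0052157 × 4.3153 = 0.91589
(2) 14.201 × 0.69565 × 0.11438 = 1.12995
(3) 1.2741 × 2.694 × 0.30101 = 1.03319
Highest is cycle (2) at 1.1300 (>1, arbitrage).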